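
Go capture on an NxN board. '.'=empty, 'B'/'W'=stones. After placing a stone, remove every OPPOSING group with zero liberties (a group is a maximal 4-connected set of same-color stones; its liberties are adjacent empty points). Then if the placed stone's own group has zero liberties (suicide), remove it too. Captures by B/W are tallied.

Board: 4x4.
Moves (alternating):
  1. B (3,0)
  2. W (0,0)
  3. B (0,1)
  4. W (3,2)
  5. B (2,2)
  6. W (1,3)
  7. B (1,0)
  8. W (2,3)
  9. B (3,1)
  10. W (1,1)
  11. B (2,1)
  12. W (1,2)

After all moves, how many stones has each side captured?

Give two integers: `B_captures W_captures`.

Answer: 1 0

Derivation:
Move 1: B@(3,0) -> caps B=0 W=0
Move 2: W@(0,0) -> caps B=0 W=0
Move 3: B@(0,1) -> caps B=0 W=0
Move 4: W@(3,2) -> caps B=0 W=0
Move 5: B@(2,2) -> caps B=0 W=0
Move 6: W@(1,3) -> caps B=0 W=0
Move 7: B@(1,0) -> caps B=1 W=0
Move 8: W@(2,3) -> caps B=1 W=0
Move 9: B@(3,1) -> caps B=1 W=0
Move 10: W@(1,1) -> caps B=1 W=0
Move 11: B@(2,1) -> caps B=1 W=0
Move 12: W@(1,2) -> caps B=1 W=0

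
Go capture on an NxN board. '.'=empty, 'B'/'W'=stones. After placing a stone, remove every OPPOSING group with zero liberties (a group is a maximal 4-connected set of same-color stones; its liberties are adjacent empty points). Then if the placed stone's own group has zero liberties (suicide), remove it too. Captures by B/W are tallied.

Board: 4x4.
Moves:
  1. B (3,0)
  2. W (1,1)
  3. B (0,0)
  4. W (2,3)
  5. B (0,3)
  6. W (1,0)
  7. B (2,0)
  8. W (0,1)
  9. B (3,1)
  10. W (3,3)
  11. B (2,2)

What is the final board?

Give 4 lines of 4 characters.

Move 1: B@(3,0) -> caps B=0 W=0
Move 2: W@(1,1) -> caps B=0 W=0
Move 3: B@(0,0) -> caps B=0 W=0
Move 4: W@(2,3) -> caps B=0 W=0
Move 5: B@(0,3) -> caps B=0 W=0
Move 6: W@(1,0) -> caps B=0 W=0
Move 7: B@(2,0) -> caps B=0 W=0
Move 8: W@(0,1) -> caps B=0 W=1
Move 9: B@(3,1) -> caps B=0 W=1
Move 10: W@(3,3) -> caps B=0 W=1
Move 11: B@(2,2) -> caps B=0 W=1

Answer: .W.B
WW..
B.BW
BB.W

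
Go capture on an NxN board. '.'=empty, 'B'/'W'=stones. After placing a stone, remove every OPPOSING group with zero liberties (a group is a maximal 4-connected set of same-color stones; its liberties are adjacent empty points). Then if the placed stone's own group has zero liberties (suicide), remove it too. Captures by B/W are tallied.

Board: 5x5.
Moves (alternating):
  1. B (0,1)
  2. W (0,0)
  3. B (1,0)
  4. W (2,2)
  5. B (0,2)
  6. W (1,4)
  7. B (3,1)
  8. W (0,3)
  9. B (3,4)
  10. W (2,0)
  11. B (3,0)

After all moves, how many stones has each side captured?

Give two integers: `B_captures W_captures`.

Move 1: B@(0,1) -> caps B=0 W=0
Move 2: W@(0,0) -> caps B=0 W=0
Move 3: B@(1,0) -> caps B=1 W=0
Move 4: W@(2,2) -> caps B=1 W=0
Move 5: B@(0,2) -> caps B=1 W=0
Move 6: W@(1,4) -> caps B=1 W=0
Move 7: B@(3,1) -> caps B=1 W=0
Move 8: W@(0,3) -> caps B=1 W=0
Move 9: B@(3,4) -> caps B=1 W=0
Move 10: W@(2,0) -> caps B=1 W=0
Move 11: B@(3,0) -> caps B=1 W=0

Answer: 1 0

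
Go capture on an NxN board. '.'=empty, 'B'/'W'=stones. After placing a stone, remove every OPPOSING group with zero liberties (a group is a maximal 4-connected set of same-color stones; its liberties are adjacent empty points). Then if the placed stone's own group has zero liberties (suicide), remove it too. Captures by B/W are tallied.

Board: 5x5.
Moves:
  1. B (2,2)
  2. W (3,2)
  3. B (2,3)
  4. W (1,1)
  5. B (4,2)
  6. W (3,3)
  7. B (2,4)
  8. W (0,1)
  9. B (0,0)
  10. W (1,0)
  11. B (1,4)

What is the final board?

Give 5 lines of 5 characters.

Answer: .W...
WW..B
..BBB
..WW.
..B..

Derivation:
Move 1: B@(2,2) -> caps B=0 W=0
Move 2: W@(3,2) -> caps B=0 W=0
Move 3: B@(2,3) -> caps B=0 W=0
Move 4: W@(1,1) -> caps B=0 W=0
Move 5: B@(4,2) -> caps B=0 W=0
Move 6: W@(3,3) -> caps B=0 W=0
Move 7: B@(2,4) -> caps B=0 W=0
Move 8: W@(0,1) -> caps B=0 W=0
Move 9: B@(0,0) -> caps B=0 W=0
Move 10: W@(1,0) -> caps B=0 W=1
Move 11: B@(1,4) -> caps B=0 W=1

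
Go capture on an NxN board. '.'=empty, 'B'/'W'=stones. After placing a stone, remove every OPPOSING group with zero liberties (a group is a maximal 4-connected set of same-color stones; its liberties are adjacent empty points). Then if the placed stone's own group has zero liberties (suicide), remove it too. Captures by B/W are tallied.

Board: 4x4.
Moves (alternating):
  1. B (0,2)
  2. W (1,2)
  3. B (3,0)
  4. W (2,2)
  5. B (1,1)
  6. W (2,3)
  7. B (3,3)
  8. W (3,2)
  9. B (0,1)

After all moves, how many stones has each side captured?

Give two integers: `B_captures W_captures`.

Answer: 0 1

Derivation:
Move 1: B@(0,2) -> caps B=0 W=0
Move 2: W@(1,2) -> caps B=0 W=0
Move 3: B@(3,0) -> caps B=0 W=0
Move 4: W@(2,2) -> caps B=0 W=0
Move 5: B@(1,1) -> caps B=0 W=0
Move 6: W@(2,3) -> caps B=0 W=0
Move 7: B@(3,3) -> caps B=0 W=0
Move 8: W@(3,2) -> caps B=0 W=1
Move 9: B@(0,1) -> caps B=0 W=1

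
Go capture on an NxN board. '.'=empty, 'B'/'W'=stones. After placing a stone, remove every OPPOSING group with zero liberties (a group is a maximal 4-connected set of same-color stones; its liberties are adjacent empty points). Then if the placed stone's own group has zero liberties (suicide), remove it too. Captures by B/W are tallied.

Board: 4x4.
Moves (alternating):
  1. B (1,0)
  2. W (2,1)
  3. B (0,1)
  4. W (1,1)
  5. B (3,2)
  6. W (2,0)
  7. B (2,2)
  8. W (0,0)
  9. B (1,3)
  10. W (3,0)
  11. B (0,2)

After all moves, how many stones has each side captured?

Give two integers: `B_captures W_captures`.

Answer: 0 1

Derivation:
Move 1: B@(1,0) -> caps B=0 W=0
Move 2: W@(2,1) -> caps B=0 W=0
Move 3: B@(0,1) -> caps B=0 W=0
Move 4: W@(1,1) -> caps B=0 W=0
Move 5: B@(3,2) -> caps B=0 W=0
Move 6: W@(2,0) -> caps B=0 W=0
Move 7: B@(2,2) -> caps B=0 W=0
Move 8: W@(0,0) -> caps B=0 W=1
Move 9: B@(1,3) -> caps B=0 W=1
Move 10: W@(3,0) -> caps B=0 W=1
Move 11: B@(0,2) -> caps B=0 W=1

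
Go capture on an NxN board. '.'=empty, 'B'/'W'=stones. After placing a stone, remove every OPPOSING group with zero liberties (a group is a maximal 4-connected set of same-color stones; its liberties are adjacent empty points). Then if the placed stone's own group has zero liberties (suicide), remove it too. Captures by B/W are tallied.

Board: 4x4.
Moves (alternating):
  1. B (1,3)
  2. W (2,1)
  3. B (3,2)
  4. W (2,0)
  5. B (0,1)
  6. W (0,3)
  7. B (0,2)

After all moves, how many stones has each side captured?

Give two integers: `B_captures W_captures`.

Move 1: B@(1,3) -> caps B=0 W=0
Move 2: W@(2,1) -> caps B=0 W=0
Move 3: B@(3,2) -> caps B=0 W=0
Move 4: W@(2,0) -> caps B=0 W=0
Move 5: B@(0,1) -> caps B=0 W=0
Move 6: W@(0,3) -> caps B=0 W=0
Move 7: B@(0,2) -> caps B=1 W=0

Answer: 1 0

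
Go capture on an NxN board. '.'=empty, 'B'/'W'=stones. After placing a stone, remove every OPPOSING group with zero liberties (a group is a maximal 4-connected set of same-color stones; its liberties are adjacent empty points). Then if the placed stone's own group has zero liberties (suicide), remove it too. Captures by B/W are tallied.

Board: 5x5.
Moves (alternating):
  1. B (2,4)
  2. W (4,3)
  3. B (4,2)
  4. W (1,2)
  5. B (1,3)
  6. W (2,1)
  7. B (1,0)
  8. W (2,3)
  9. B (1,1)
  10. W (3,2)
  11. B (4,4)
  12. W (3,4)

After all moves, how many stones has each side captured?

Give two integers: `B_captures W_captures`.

Move 1: B@(2,4) -> caps B=0 W=0
Move 2: W@(4,3) -> caps B=0 W=0
Move 3: B@(4,2) -> caps B=0 W=0
Move 4: W@(1,2) -> caps B=0 W=0
Move 5: B@(1,3) -> caps B=0 W=0
Move 6: W@(2,1) -> caps B=0 W=0
Move 7: B@(1,0) -> caps B=0 W=0
Move 8: W@(2,3) -> caps B=0 W=0
Move 9: B@(1,1) -> caps B=0 W=0
Move 10: W@(3,2) -> caps B=0 W=0
Move 11: B@(4,4) -> caps B=0 W=0
Move 12: W@(3,4) -> caps B=0 W=1

Answer: 0 1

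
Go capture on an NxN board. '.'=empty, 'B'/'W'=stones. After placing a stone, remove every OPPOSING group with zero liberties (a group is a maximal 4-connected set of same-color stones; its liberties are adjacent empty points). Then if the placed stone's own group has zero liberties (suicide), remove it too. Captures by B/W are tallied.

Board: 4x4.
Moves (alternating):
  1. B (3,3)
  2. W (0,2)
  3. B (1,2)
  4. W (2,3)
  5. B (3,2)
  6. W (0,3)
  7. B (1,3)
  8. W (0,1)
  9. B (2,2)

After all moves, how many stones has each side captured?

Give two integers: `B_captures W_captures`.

Answer: 1 0

Derivation:
Move 1: B@(3,3) -> caps B=0 W=0
Move 2: W@(0,2) -> caps B=0 W=0
Move 3: B@(1,2) -> caps B=0 W=0
Move 4: W@(2,3) -> caps B=0 W=0
Move 5: B@(3,2) -> caps B=0 W=0
Move 6: W@(0,3) -> caps B=0 W=0
Move 7: B@(1,3) -> caps B=0 W=0
Move 8: W@(0,1) -> caps B=0 W=0
Move 9: B@(2,2) -> caps B=1 W=0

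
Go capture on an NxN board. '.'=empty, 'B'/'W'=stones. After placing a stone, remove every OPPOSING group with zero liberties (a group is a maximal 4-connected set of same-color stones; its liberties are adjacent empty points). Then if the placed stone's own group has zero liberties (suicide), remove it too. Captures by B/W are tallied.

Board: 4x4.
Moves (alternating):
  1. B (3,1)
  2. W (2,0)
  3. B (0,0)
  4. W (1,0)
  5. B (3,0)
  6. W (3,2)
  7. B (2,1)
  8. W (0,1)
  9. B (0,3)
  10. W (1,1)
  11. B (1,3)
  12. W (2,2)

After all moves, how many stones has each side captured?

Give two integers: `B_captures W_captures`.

Move 1: B@(3,1) -> caps B=0 W=0
Move 2: W@(2,0) -> caps B=0 W=0
Move 3: B@(0,0) -> caps B=0 W=0
Move 4: W@(1,0) -> caps B=0 W=0
Move 5: B@(3,0) -> caps B=0 W=0
Move 6: W@(3,2) -> caps B=0 W=0
Move 7: B@(2,1) -> caps B=0 W=0
Move 8: W@(0,1) -> caps B=0 W=1
Move 9: B@(0,3) -> caps B=0 W=1
Move 10: W@(1,1) -> caps B=0 W=1
Move 11: B@(1,3) -> caps B=0 W=1
Move 12: W@(2,2) -> caps B=0 W=4

Answer: 0 4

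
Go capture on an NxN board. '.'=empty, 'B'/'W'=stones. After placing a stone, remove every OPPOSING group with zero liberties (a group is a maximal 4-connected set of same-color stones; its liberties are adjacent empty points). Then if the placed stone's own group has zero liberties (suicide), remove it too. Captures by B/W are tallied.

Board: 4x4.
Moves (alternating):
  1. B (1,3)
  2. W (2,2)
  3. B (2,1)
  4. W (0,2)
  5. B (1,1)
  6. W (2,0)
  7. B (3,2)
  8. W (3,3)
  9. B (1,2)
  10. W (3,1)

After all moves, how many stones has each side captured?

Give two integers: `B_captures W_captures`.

Move 1: B@(1,3) -> caps B=0 W=0
Move 2: W@(2,2) -> caps B=0 W=0
Move 3: B@(2,1) -> caps B=0 W=0
Move 4: W@(0,2) -> caps B=0 W=0
Move 5: B@(1,1) -> caps B=0 W=0
Move 6: W@(2,0) -> caps B=0 W=0
Move 7: B@(3,2) -> caps B=0 W=0
Move 8: W@(3,3) -> caps B=0 W=0
Move 9: B@(1,2) -> caps B=0 W=0
Move 10: W@(3,1) -> caps B=0 W=1

Answer: 0 1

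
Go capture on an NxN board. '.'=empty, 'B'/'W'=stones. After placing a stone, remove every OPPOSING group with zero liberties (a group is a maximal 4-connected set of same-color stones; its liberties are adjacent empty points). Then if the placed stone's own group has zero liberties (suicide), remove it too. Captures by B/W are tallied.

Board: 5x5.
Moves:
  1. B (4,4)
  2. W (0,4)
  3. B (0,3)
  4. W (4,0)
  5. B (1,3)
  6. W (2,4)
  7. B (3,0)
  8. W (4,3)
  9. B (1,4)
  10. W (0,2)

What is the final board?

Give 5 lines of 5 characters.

Move 1: B@(4,4) -> caps B=0 W=0
Move 2: W@(0,4) -> caps B=0 W=0
Move 3: B@(0,3) -> caps B=0 W=0
Move 4: W@(4,0) -> caps B=0 W=0
Move 5: B@(1,3) -> caps B=0 W=0
Move 6: W@(2,4) -> caps B=0 W=0
Move 7: B@(3,0) -> caps B=0 W=0
Move 8: W@(4,3) -> caps B=0 W=0
Move 9: B@(1,4) -> caps B=1 W=0
Move 10: W@(0,2) -> caps B=1 W=0

Answer: ..WB.
...BB
....W
B....
W..WB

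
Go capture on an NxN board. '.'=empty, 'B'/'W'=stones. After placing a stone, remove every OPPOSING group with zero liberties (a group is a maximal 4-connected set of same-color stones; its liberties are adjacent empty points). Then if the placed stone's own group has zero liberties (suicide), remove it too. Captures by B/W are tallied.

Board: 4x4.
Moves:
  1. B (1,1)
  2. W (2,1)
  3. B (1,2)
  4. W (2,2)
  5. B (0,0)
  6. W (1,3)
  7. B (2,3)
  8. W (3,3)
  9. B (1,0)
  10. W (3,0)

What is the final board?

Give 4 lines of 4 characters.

Move 1: B@(1,1) -> caps B=0 W=0
Move 2: W@(2,1) -> caps B=0 W=0
Move 3: B@(1,2) -> caps B=0 W=0
Move 4: W@(2,2) -> caps B=0 W=0
Move 5: B@(0,0) -> caps B=0 W=0
Move 6: W@(1,3) -> caps B=0 W=0
Move 7: B@(2,3) -> caps B=0 W=0
Move 8: W@(3,3) -> caps B=0 W=1
Move 9: B@(1,0) -> caps B=0 W=1
Move 10: W@(3,0) -> caps B=0 W=1

Answer: B...
BBBW
.WW.
W..W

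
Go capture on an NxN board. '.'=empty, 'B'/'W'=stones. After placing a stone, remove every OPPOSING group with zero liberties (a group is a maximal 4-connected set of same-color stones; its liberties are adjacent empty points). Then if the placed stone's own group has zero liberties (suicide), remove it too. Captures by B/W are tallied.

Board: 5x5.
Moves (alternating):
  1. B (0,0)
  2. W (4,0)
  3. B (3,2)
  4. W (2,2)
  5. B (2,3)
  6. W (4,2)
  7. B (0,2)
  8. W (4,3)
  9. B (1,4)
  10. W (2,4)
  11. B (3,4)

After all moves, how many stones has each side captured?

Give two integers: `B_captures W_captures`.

Move 1: B@(0,0) -> caps B=0 W=0
Move 2: W@(4,0) -> caps B=0 W=0
Move 3: B@(3,2) -> caps B=0 W=0
Move 4: W@(2,2) -> caps B=0 W=0
Move 5: B@(2,3) -> caps B=0 W=0
Move 6: W@(4,2) -> caps B=0 W=0
Move 7: B@(0,2) -> caps B=0 W=0
Move 8: W@(4,3) -> caps B=0 W=0
Move 9: B@(1,4) -> caps B=0 W=0
Move 10: W@(2,4) -> caps B=0 W=0
Move 11: B@(3,4) -> caps B=1 W=0

Answer: 1 0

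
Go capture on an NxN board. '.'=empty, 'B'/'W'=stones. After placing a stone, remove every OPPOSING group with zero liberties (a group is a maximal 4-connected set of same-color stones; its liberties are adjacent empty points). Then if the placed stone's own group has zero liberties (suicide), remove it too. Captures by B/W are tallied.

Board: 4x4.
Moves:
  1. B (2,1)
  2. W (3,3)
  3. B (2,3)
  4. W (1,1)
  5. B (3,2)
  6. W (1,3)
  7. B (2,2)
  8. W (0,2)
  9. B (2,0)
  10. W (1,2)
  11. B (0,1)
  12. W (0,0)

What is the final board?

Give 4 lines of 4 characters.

Answer: W.W.
.WWW
BBBB
..B.

Derivation:
Move 1: B@(2,1) -> caps B=0 W=0
Move 2: W@(3,3) -> caps B=0 W=0
Move 3: B@(2,3) -> caps B=0 W=0
Move 4: W@(1,1) -> caps B=0 W=0
Move 5: B@(3,2) -> caps B=1 W=0
Move 6: W@(1,3) -> caps B=1 W=0
Move 7: B@(2,2) -> caps B=1 W=0
Move 8: W@(0,2) -> caps B=1 W=0
Move 9: B@(2,0) -> caps B=1 W=0
Move 10: W@(1,2) -> caps B=1 W=0
Move 11: B@(0,1) -> caps B=1 W=0
Move 12: W@(0,0) -> caps B=1 W=1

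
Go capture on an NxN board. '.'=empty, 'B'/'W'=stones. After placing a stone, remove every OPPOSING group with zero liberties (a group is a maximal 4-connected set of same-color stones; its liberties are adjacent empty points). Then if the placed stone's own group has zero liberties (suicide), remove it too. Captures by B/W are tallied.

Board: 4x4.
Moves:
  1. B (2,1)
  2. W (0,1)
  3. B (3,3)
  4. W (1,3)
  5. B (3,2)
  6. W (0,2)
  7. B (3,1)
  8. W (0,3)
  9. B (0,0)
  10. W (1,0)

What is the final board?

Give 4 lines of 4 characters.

Answer: .WWW
W..W
.B..
.BBB

Derivation:
Move 1: B@(2,1) -> caps B=0 W=0
Move 2: W@(0,1) -> caps B=0 W=0
Move 3: B@(3,3) -> caps B=0 W=0
Move 4: W@(1,3) -> caps B=0 W=0
Move 5: B@(3,2) -> caps B=0 W=0
Move 6: W@(0,2) -> caps B=0 W=0
Move 7: B@(3,1) -> caps B=0 W=0
Move 8: W@(0,3) -> caps B=0 W=0
Move 9: B@(0,0) -> caps B=0 W=0
Move 10: W@(1,0) -> caps B=0 W=1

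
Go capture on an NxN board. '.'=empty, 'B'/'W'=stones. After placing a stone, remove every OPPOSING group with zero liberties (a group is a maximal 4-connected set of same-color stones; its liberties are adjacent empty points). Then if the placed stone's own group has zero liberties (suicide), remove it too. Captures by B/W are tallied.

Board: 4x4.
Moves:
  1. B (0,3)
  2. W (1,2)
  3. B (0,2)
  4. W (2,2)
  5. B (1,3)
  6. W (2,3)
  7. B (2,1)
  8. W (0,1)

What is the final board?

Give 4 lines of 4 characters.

Move 1: B@(0,3) -> caps B=0 W=0
Move 2: W@(1,2) -> caps B=0 W=0
Move 3: B@(0,2) -> caps B=0 W=0
Move 4: W@(2,2) -> caps B=0 W=0
Move 5: B@(1,3) -> caps B=0 W=0
Move 6: W@(2,3) -> caps B=0 W=0
Move 7: B@(2,1) -> caps B=0 W=0
Move 8: W@(0,1) -> caps B=0 W=3

Answer: .W..
..W.
.BWW
....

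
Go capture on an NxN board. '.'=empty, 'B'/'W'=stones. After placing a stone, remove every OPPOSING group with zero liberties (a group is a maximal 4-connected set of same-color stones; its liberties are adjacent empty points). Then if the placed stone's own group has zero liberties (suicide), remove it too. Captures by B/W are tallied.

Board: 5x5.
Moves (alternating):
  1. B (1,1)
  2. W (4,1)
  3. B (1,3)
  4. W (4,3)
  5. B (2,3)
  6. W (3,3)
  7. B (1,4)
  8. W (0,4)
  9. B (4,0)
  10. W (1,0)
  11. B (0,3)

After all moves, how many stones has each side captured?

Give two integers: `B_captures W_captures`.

Answer: 1 0

Derivation:
Move 1: B@(1,1) -> caps B=0 W=0
Move 2: W@(4,1) -> caps B=0 W=0
Move 3: B@(1,3) -> caps B=0 W=0
Move 4: W@(4,3) -> caps B=0 W=0
Move 5: B@(2,3) -> caps B=0 W=0
Move 6: W@(3,3) -> caps B=0 W=0
Move 7: B@(1,4) -> caps B=0 W=0
Move 8: W@(0,4) -> caps B=0 W=0
Move 9: B@(4,0) -> caps B=0 W=0
Move 10: W@(1,0) -> caps B=0 W=0
Move 11: B@(0,3) -> caps B=1 W=0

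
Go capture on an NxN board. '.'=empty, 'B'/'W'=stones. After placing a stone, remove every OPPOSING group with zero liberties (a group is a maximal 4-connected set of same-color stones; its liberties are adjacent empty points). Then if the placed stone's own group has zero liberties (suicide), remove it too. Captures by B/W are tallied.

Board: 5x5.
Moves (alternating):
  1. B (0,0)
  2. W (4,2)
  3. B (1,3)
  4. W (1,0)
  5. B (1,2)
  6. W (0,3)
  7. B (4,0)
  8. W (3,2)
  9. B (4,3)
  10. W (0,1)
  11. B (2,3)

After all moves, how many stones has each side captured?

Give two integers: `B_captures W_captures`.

Answer: 0 1

Derivation:
Move 1: B@(0,0) -> caps B=0 W=0
Move 2: W@(4,2) -> caps B=0 W=0
Move 3: B@(1,3) -> caps B=0 W=0
Move 4: W@(1,0) -> caps B=0 W=0
Move 5: B@(1,2) -> caps B=0 W=0
Move 6: W@(0,3) -> caps B=0 W=0
Move 7: B@(4,0) -> caps B=0 W=0
Move 8: W@(3,2) -> caps B=0 W=0
Move 9: B@(4,3) -> caps B=0 W=0
Move 10: W@(0,1) -> caps B=0 W=1
Move 11: B@(2,3) -> caps B=0 W=1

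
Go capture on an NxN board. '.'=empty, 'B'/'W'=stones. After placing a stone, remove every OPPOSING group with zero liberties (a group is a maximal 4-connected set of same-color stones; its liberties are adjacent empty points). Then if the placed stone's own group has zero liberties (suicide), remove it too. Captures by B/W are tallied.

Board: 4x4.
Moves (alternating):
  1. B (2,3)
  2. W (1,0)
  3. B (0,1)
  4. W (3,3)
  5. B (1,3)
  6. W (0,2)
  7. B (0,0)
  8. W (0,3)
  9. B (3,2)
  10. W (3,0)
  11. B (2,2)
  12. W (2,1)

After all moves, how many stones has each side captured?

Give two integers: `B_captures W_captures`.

Move 1: B@(2,3) -> caps B=0 W=0
Move 2: W@(1,0) -> caps B=0 W=0
Move 3: B@(0,1) -> caps B=0 W=0
Move 4: W@(3,3) -> caps B=0 W=0
Move 5: B@(1,3) -> caps B=0 W=0
Move 6: W@(0,2) -> caps B=0 W=0
Move 7: B@(0,0) -> caps B=0 W=0
Move 8: W@(0,3) -> caps B=0 W=0
Move 9: B@(3,2) -> caps B=1 W=0
Move 10: W@(3,0) -> caps B=1 W=0
Move 11: B@(2,2) -> caps B=1 W=0
Move 12: W@(2,1) -> caps B=1 W=0

Answer: 1 0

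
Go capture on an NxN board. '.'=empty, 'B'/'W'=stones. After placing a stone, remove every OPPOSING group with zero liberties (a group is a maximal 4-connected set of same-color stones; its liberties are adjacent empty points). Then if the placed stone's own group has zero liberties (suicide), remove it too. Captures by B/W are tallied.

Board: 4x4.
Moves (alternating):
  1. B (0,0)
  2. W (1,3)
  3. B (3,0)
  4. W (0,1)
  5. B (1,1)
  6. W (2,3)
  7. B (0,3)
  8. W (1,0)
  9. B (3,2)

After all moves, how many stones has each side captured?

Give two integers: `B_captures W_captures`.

Move 1: B@(0,0) -> caps B=0 W=0
Move 2: W@(1,3) -> caps B=0 W=0
Move 3: B@(3,0) -> caps B=0 W=0
Move 4: W@(0,1) -> caps B=0 W=0
Move 5: B@(1,1) -> caps B=0 W=0
Move 6: W@(2,3) -> caps B=0 W=0
Move 7: B@(0,3) -> caps B=0 W=0
Move 8: W@(1,0) -> caps B=0 W=1
Move 9: B@(3,2) -> caps B=0 W=1

Answer: 0 1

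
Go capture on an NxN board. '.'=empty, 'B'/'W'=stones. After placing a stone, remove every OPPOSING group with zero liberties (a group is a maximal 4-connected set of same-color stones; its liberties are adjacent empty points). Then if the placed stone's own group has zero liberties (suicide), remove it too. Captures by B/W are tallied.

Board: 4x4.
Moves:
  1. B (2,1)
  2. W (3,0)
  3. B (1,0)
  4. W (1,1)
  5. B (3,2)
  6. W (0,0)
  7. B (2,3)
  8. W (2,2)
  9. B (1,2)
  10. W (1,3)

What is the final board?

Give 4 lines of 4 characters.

Answer: W...
BWBW
.B.B
W.B.

Derivation:
Move 1: B@(2,1) -> caps B=0 W=0
Move 2: W@(3,0) -> caps B=0 W=0
Move 3: B@(1,0) -> caps B=0 W=0
Move 4: W@(1,1) -> caps B=0 W=0
Move 5: B@(3,2) -> caps B=0 W=0
Move 6: W@(0,0) -> caps B=0 W=0
Move 7: B@(2,3) -> caps B=0 W=0
Move 8: W@(2,2) -> caps B=0 W=0
Move 9: B@(1,2) -> caps B=1 W=0
Move 10: W@(1,3) -> caps B=1 W=0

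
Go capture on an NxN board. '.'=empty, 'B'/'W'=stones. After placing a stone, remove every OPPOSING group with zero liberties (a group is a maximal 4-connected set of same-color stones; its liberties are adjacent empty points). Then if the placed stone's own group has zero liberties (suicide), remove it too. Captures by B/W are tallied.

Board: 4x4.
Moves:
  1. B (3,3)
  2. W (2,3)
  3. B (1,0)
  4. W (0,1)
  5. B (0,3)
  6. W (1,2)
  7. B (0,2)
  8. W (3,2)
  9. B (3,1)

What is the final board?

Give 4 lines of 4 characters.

Answer: .WBB
B.W.
...W
.BW.

Derivation:
Move 1: B@(3,3) -> caps B=0 W=0
Move 2: W@(2,3) -> caps B=0 W=0
Move 3: B@(1,0) -> caps B=0 W=0
Move 4: W@(0,1) -> caps B=0 W=0
Move 5: B@(0,3) -> caps B=0 W=0
Move 6: W@(1,2) -> caps B=0 W=0
Move 7: B@(0,2) -> caps B=0 W=0
Move 8: W@(3,2) -> caps B=0 W=1
Move 9: B@(3,1) -> caps B=0 W=1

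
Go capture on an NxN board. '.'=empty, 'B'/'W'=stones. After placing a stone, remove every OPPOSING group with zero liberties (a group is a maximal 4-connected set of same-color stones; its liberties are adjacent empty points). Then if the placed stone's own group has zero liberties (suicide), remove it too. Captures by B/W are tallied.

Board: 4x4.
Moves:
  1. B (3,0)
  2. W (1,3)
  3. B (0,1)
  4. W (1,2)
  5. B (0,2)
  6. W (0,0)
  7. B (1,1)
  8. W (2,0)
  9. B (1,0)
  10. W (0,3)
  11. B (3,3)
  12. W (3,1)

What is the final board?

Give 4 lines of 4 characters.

Answer: .BBW
BBWW
W...
.W.B

Derivation:
Move 1: B@(3,0) -> caps B=0 W=0
Move 2: W@(1,3) -> caps B=0 W=0
Move 3: B@(0,1) -> caps B=0 W=0
Move 4: W@(1,2) -> caps B=0 W=0
Move 5: B@(0,2) -> caps B=0 W=0
Move 6: W@(0,0) -> caps B=0 W=0
Move 7: B@(1,1) -> caps B=0 W=0
Move 8: W@(2,0) -> caps B=0 W=0
Move 9: B@(1,0) -> caps B=1 W=0
Move 10: W@(0,3) -> caps B=1 W=0
Move 11: B@(3,3) -> caps B=1 W=0
Move 12: W@(3,1) -> caps B=1 W=1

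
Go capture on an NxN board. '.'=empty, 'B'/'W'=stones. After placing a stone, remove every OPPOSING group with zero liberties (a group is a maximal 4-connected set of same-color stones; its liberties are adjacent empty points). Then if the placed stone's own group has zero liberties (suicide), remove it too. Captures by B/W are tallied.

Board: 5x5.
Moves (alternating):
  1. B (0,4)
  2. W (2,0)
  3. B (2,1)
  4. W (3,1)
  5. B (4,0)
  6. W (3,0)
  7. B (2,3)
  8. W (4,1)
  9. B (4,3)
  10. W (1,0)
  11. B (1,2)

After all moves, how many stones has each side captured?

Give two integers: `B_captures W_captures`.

Answer: 0 1

Derivation:
Move 1: B@(0,4) -> caps B=0 W=0
Move 2: W@(2,0) -> caps B=0 W=0
Move 3: B@(2,1) -> caps B=0 W=0
Move 4: W@(3,1) -> caps B=0 W=0
Move 5: B@(4,0) -> caps B=0 W=0
Move 6: W@(3,0) -> caps B=0 W=0
Move 7: B@(2,3) -> caps B=0 W=0
Move 8: W@(4,1) -> caps B=0 W=1
Move 9: B@(4,3) -> caps B=0 W=1
Move 10: W@(1,0) -> caps B=0 W=1
Move 11: B@(1,2) -> caps B=0 W=1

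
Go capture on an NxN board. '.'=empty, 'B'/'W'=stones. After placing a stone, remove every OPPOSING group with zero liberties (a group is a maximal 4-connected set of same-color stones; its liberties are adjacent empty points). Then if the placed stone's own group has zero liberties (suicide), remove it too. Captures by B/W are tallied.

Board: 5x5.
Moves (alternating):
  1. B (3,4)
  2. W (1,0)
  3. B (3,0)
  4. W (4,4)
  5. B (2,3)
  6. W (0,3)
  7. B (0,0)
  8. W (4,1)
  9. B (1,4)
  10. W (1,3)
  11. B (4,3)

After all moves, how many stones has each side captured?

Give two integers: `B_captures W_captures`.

Move 1: B@(3,4) -> caps B=0 W=0
Move 2: W@(1,0) -> caps B=0 W=0
Move 3: B@(3,0) -> caps B=0 W=0
Move 4: W@(4,4) -> caps B=0 W=0
Move 5: B@(2,3) -> caps B=0 W=0
Move 6: W@(0,3) -> caps B=0 W=0
Move 7: B@(0,0) -> caps B=0 W=0
Move 8: W@(4,1) -> caps B=0 W=0
Move 9: B@(1,4) -> caps B=0 W=0
Move 10: W@(1,3) -> caps B=0 W=0
Move 11: B@(4,3) -> caps B=1 W=0

Answer: 1 0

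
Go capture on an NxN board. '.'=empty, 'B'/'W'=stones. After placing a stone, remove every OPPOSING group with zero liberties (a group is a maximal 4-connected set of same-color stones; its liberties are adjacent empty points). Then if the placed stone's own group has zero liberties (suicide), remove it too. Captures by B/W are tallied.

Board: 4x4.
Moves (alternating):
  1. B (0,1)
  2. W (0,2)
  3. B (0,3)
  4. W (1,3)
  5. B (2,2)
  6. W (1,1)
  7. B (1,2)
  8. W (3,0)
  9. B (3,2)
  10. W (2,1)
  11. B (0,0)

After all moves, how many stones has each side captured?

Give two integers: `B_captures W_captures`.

Move 1: B@(0,1) -> caps B=0 W=0
Move 2: W@(0,2) -> caps B=0 W=0
Move 3: B@(0,3) -> caps B=0 W=0
Move 4: W@(1,3) -> caps B=0 W=1
Move 5: B@(2,2) -> caps B=0 W=1
Move 6: W@(1,1) -> caps B=0 W=1
Move 7: B@(1,2) -> caps B=0 W=1
Move 8: W@(3,0) -> caps B=0 W=1
Move 9: B@(3,2) -> caps B=0 W=1
Move 10: W@(2,1) -> caps B=0 W=1
Move 11: B@(0,0) -> caps B=0 W=1

Answer: 0 1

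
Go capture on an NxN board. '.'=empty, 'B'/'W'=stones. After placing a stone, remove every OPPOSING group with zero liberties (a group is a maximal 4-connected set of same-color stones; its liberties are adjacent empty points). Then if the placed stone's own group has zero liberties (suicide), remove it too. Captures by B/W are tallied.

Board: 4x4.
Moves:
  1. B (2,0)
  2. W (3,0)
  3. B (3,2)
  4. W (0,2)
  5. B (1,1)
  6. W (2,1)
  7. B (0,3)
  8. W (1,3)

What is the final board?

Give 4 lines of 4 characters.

Answer: ..W.
.B.W
BW..
W.B.

Derivation:
Move 1: B@(2,0) -> caps B=0 W=0
Move 2: W@(3,0) -> caps B=0 W=0
Move 3: B@(3,2) -> caps B=0 W=0
Move 4: W@(0,2) -> caps B=0 W=0
Move 5: B@(1,1) -> caps B=0 W=0
Move 6: W@(2,1) -> caps B=0 W=0
Move 7: B@(0,3) -> caps B=0 W=0
Move 8: W@(1,3) -> caps B=0 W=1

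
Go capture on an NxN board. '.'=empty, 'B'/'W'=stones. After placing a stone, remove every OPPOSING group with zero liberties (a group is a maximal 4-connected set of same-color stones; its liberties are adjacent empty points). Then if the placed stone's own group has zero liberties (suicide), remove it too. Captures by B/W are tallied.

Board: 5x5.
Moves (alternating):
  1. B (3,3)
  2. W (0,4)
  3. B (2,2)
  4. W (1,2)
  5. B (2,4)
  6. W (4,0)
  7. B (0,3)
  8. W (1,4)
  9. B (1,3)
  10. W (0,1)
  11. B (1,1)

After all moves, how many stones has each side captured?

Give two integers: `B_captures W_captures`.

Move 1: B@(3,3) -> caps B=0 W=0
Move 2: W@(0,4) -> caps B=0 W=0
Move 3: B@(2,2) -> caps B=0 W=0
Move 4: W@(1,2) -> caps B=0 W=0
Move 5: B@(2,4) -> caps B=0 W=0
Move 6: W@(4,0) -> caps B=0 W=0
Move 7: B@(0,3) -> caps B=0 W=0
Move 8: W@(1,4) -> caps B=0 W=0
Move 9: B@(1,3) -> caps B=2 W=0
Move 10: W@(0,1) -> caps B=2 W=0
Move 11: B@(1,1) -> caps B=2 W=0

Answer: 2 0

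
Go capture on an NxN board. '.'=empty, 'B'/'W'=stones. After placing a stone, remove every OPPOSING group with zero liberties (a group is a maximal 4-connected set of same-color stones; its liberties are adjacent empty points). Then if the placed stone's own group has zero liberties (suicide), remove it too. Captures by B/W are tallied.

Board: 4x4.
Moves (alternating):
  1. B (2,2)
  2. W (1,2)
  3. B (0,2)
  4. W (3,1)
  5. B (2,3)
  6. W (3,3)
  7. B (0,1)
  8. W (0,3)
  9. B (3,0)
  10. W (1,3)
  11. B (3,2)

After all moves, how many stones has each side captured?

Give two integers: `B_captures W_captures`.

Move 1: B@(2,2) -> caps B=0 W=0
Move 2: W@(1,2) -> caps B=0 W=0
Move 3: B@(0,2) -> caps B=0 W=0
Move 4: W@(3,1) -> caps B=0 W=0
Move 5: B@(2,3) -> caps B=0 W=0
Move 6: W@(3,3) -> caps B=0 W=0
Move 7: B@(0,1) -> caps B=0 W=0
Move 8: W@(0,3) -> caps B=0 W=0
Move 9: B@(3,0) -> caps B=0 W=0
Move 10: W@(1,3) -> caps B=0 W=0
Move 11: B@(3,2) -> caps B=1 W=0

Answer: 1 0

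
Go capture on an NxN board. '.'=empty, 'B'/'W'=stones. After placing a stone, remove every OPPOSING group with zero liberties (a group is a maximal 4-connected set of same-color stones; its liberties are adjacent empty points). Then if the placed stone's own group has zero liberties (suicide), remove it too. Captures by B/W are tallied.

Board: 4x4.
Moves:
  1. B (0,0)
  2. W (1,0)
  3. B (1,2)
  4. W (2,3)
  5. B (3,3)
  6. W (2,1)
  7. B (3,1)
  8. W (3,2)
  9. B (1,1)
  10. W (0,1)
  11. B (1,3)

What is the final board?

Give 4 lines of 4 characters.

Answer: .W..
WBBB
.W.W
.BW.

Derivation:
Move 1: B@(0,0) -> caps B=0 W=0
Move 2: W@(1,0) -> caps B=0 W=0
Move 3: B@(1,2) -> caps B=0 W=0
Move 4: W@(2,3) -> caps B=0 W=0
Move 5: B@(3,3) -> caps B=0 W=0
Move 6: W@(2,1) -> caps B=0 W=0
Move 7: B@(3,1) -> caps B=0 W=0
Move 8: W@(3,2) -> caps B=0 W=1
Move 9: B@(1,1) -> caps B=0 W=1
Move 10: W@(0,1) -> caps B=0 W=2
Move 11: B@(1,3) -> caps B=0 W=2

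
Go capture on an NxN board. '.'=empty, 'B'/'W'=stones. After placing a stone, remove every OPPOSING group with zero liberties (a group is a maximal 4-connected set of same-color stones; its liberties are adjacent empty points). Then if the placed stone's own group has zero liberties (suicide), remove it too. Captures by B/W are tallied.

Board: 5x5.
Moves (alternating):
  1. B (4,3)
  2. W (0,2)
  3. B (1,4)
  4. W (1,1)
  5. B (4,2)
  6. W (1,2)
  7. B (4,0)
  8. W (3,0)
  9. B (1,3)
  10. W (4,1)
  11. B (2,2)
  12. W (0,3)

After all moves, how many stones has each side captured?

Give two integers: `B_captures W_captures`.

Answer: 0 1

Derivation:
Move 1: B@(4,3) -> caps B=0 W=0
Move 2: W@(0,2) -> caps B=0 W=0
Move 3: B@(1,4) -> caps B=0 W=0
Move 4: W@(1,1) -> caps B=0 W=0
Move 5: B@(4,2) -> caps B=0 W=0
Move 6: W@(1,2) -> caps B=0 W=0
Move 7: B@(4,0) -> caps B=0 W=0
Move 8: W@(3,0) -> caps B=0 W=0
Move 9: B@(1,3) -> caps B=0 W=0
Move 10: W@(4,1) -> caps B=0 W=1
Move 11: B@(2,2) -> caps B=0 W=1
Move 12: W@(0,3) -> caps B=0 W=1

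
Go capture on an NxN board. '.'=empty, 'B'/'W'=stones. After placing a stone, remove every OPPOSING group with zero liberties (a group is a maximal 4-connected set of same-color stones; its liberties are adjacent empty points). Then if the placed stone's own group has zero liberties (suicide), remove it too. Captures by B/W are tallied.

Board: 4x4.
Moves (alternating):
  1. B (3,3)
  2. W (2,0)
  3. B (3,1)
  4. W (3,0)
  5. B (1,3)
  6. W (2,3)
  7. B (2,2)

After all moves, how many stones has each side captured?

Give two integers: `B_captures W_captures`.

Answer: 1 0

Derivation:
Move 1: B@(3,3) -> caps B=0 W=0
Move 2: W@(2,0) -> caps B=0 W=0
Move 3: B@(3,1) -> caps B=0 W=0
Move 4: W@(3,0) -> caps B=0 W=0
Move 5: B@(1,3) -> caps B=0 W=0
Move 6: W@(2,3) -> caps B=0 W=0
Move 7: B@(2,2) -> caps B=1 W=0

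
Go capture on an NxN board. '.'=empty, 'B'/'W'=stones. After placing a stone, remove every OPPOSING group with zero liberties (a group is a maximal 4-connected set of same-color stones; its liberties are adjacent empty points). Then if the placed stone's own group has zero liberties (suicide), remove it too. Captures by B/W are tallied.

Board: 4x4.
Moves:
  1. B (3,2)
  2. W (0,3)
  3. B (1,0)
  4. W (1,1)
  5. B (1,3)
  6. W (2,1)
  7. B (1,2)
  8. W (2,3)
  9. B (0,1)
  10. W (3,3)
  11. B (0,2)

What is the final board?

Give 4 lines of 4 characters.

Move 1: B@(3,2) -> caps B=0 W=0
Move 2: W@(0,3) -> caps B=0 W=0
Move 3: B@(1,0) -> caps B=0 W=0
Move 4: W@(1,1) -> caps B=0 W=0
Move 5: B@(1,3) -> caps B=0 W=0
Move 6: W@(2,1) -> caps B=0 W=0
Move 7: B@(1,2) -> caps B=0 W=0
Move 8: W@(2,3) -> caps B=0 W=0
Move 9: B@(0,1) -> caps B=0 W=0
Move 10: W@(3,3) -> caps B=0 W=0
Move 11: B@(0,2) -> caps B=1 W=0

Answer: .BB.
BWBB
.W.W
..BW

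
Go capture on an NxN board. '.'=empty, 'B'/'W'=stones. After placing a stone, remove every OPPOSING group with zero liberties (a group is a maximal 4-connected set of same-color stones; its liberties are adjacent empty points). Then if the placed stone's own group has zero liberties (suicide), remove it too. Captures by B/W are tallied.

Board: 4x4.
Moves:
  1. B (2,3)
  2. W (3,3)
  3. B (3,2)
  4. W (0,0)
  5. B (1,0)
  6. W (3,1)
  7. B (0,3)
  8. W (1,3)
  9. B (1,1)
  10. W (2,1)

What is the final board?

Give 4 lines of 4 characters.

Move 1: B@(2,3) -> caps B=0 W=0
Move 2: W@(3,3) -> caps B=0 W=0
Move 3: B@(3,2) -> caps B=1 W=0
Move 4: W@(0,0) -> caps B=1 W=0
Move 5: B@(1,0) -> caps B=1 W=0
Move 6: W@(3,1) -> caps B=1 W=0
Move 7: B@(0,3) -> caps B=1 W=0
Move 8: W@(1,3) -> caps B=1 W=0
Move 9: B@(1,1) -> caps B=1 W=0
Move 10: W@(2,1) -> caps B=1 W=0

Answer: W..B
BB.W
.W.B
.WB.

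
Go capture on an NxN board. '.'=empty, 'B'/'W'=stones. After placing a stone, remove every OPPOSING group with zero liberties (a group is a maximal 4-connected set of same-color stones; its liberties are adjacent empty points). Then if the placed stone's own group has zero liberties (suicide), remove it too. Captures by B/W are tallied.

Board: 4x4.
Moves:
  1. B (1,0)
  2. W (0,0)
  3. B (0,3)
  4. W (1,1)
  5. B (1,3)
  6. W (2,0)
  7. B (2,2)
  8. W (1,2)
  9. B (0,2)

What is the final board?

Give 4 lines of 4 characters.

Answer: W.BB
.WWB
W.B.
....

Derivation:
Move 1: B@(1,0) -> caps B=0 W=0
Move 2: W@(0,0) -> caps B=0 W=0
Move 3: B@(0,3) -> caps B=0 W=0
Move 4: W@(1,1) -> caps B=0 W=0
Move 5: B@(1,3) -> caps B=0 W=0
Move 6: W@(2,0) -> caps B=0 W=1
Move 7: B@(2,2) -> caps B=0 W=1
Move 8: W@(1,2) -> caps B=0 W=1
Move 9: B@(0,2) -> caps B=0 W=1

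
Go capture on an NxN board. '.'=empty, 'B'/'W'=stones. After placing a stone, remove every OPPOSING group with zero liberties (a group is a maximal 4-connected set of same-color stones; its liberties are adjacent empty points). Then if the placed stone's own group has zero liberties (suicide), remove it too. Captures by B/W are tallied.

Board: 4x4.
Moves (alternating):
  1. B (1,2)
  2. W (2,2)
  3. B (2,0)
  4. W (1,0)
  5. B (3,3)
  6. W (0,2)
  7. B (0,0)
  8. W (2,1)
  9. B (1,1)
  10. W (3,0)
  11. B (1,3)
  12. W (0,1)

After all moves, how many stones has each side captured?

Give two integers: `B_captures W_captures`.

Answer: 1 0

Derivation:
Move 1: B@(1,2) -> caps B=0 W=0
Move 2: W@(2,2) -> caps B=0 W=0
Move 3: B@(2,0) -> caps B=0 W=0
Move 4: W@(1,0) -> caps B=0 W=0
Move 5: B@(3,3) -> caps B=0 W=0
Move 6: W@(0,2) -> caps B=0 W=0
Move 7: B@(0,0) -> caps B=0 W=0
Move 8: W@(2,1) -> caps B=0 W=0
Move 9: B@(1,1) -> caps B=1 W=0
Move 10: W@(3,0) -> caps B=1 W=0
Move 11: B@(1,3) -> caps B=1 W=0
Move 12: W@(0,1) -> caps B=1 W=0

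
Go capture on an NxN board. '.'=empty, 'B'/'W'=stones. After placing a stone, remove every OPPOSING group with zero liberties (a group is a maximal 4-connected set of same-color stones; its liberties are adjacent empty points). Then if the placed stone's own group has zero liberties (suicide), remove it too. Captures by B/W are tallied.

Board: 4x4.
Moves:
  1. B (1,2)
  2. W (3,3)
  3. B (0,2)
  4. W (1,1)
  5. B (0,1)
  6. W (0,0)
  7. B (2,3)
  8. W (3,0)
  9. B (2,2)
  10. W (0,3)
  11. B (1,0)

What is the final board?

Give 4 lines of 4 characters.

Answer: .BBW
BWB.
..BB
W..W

Derivation:
Move 1: B@(1,2) -> caps B=0 W=0
Move 2: W@(3,3) -> caps B=0 W=0
Move 3: B@(0,2) -> caps B=0 W=0
Move 4: W@(1,1) -> caps B=0 W=0
Move 5: B@(0,1) -> caps B=0 W=0
Move 6: W@(0,0) -> caps B=0 W=0
Move 7: B@(2,3) -> caps B=0 W=0
Move 8: W@(3,0) -> caps B=0 W=0
Move 9: B@(2,2) -> caps B=0 W=0
Move 10: W@(0,3) -> caps B=0 W=0
Move 11: B@(1,0) -> caps B=1 W=0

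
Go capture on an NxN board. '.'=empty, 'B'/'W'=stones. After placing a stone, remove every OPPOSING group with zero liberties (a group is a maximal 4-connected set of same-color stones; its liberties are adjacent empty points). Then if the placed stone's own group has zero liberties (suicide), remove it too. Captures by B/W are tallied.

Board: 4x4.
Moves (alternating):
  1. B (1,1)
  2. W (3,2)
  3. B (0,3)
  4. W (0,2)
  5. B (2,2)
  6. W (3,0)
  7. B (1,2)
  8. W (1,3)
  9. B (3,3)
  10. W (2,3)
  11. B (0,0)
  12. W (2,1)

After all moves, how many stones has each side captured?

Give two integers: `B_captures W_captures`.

Answer: 0 2

Derivation:
Move 1: B@(1,1) -> caps B=0 W=0
Move 2: W@(3,2) -> caps B=0 W=0
Move 3: B@(0,3) -> caps B=0 W=0
Move 4: W@(0,2) -> caps B=0 W=0
Move 5: B@(2,2) -> caps B=0 W=0
Move 6: W@(3,0) -> caps B=0 W=0
Move 7: B@(1,2) -> caps B=0 W=0
Move 8: W@(1,3) -> caps B=0 W=1
Move 9: B@(3,3) -> caps B=0 W=1
Move 10: W@(2,3) -> caps B=0 W=2
Move 11: B@(0,0) -> caps B=0 W=2
Move 12: W@(2,1) -> caps B=0 W=2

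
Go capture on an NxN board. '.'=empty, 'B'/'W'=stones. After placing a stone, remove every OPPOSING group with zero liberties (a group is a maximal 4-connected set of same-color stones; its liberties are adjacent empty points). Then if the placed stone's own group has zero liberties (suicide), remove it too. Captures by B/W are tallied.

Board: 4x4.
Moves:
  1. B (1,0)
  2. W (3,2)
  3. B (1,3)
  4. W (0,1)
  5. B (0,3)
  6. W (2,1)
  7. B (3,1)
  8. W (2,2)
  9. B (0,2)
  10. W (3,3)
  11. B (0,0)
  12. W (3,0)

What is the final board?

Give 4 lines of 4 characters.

Answer: BWBB
B..B
.WW.
W.WW

Derivation:
Move 1: B@(1,0) -> caps B=0 W=0
Move 2: W@(3,2) -> caps B=0 W=0
Move 3: B@(1,3) -> caps B=0 W=0
Move 4: W@(0,1) -> caps B=0 W=0
Move 5: B@(0,3) -> caps B=0 W=0
Move 6: W@(2,1) -> caps B=0 W=0
Move 7: B@(3,1) -> caps B=0 W=0
Move 8: W@(2,2) -> caps B=0 W=0
Move 9: B@(0,2) -> caps B=0 W=0
Move 10: W@(3,3) -> caps B=0 W=0
Move 11: B@(0,0) -> caps B=0 W=0
Move 12: W@(3,0) -> caps B=0 W=1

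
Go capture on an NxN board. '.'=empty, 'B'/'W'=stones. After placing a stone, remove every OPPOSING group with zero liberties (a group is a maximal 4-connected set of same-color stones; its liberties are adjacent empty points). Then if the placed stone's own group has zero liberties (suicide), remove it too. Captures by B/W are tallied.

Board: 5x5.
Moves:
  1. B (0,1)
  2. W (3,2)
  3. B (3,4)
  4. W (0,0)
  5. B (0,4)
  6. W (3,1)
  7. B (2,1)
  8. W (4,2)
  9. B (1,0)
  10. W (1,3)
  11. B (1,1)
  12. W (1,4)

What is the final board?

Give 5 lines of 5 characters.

Answer: .B..B
BB.WW
.B...
.WW.B
..W..

Derivation:
Move 1: B@(0,1) -> caps B=0 W=0
Move 2: W@(3,2) -> caps B=0 W=0
Move 3: B@(3,4) -> caps B=0 W=0
Move 4: W@(0,0) -> caps B=0 W=0
Move 5: B@(0,4) -> caps B=0 W=0
Move 6: W@(3,1) -> caps B=0 W=0
Move 7: B@(2,1) -> caps B=0 W=0
Move 8: W@(4,2) -> caps B=0 W=0
Move 9: B@(1,0) -> caps B=1 W=0
Move 10: W@(1,3) -> caps B=1 W=0
Move 11: B@(1,1) -> caps B=1 W=0
Move 12: W@(1,4) -> caps B=1 W=0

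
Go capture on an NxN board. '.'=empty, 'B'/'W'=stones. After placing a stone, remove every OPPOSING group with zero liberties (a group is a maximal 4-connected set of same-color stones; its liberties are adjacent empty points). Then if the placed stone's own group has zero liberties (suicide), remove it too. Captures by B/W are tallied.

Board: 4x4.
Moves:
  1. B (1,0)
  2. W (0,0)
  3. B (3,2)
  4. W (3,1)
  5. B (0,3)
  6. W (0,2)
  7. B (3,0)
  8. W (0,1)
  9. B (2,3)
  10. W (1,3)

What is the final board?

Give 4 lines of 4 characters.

Move 1: B@(1,0) -> caps B=0 W=0
Move 2: W@(0,0) -> caps B=0 W=0
Move 3: B@(3,2) -> caps B=0 W=0
Move 4: W@(3,1) -> caps B=0 W=0
Move 5: B@(0,3) -> caps B=0 W=0
Move 6: W@(0,2) -> caps B=0 W=0
Move 7: B@(3,0) -> caps B=0 W=0
Move 8: W@(0,1) -> caps B=0 W=0
Move 9: B@(2,3) -> caps B=0 W=0
Move 10: W@(1,3) -> caps B=0 W=1

Answer: WWW.
B..W
...B
BWB.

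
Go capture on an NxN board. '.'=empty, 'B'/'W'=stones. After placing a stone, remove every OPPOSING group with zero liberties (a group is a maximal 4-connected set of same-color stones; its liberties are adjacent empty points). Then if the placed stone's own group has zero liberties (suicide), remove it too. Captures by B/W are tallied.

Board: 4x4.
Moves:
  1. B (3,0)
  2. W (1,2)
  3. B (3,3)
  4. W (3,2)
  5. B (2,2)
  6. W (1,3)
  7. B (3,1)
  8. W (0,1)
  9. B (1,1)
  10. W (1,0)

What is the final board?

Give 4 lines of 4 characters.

Answer: .W..
WBWW
..B.
BB.B

Derivation:
Move 1: B@(3,0) -> caps B=0 W=0
Move 2: W@(1,2) -> caps B=0 W=0
Move 3: B@(3,3) -> caps B=0 W=0
Move 4: W@(3,2) -> caps B=0 W=0
Move 5: B@(2,2) -> caps B=0 W=0
Move 6: W@(1,3) -> caps B=0 W=0
Move 7: B@(3,1) -> caps B=1 W=0
Move 8: W@(0,1) -> caps B=1 W=0
Move 9: B@(1,1) -> caps B=1 W=0
Move 10: W@(1,0) -> caps B=1 W=0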